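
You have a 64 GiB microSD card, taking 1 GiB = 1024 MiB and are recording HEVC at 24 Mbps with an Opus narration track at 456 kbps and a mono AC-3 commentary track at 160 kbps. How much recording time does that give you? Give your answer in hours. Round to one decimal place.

Audio total: 456 + 160 = 616 kbps = 0.616 Mbps.
Total bitrate: 24 + 0.616 = 24.616 Mbps.
Capacity: 64 GiB = 549,756 Mb.
Recording time: 549,756 / 24.616 = 22,333 s ≈ 6.20 hours.

6.2 hours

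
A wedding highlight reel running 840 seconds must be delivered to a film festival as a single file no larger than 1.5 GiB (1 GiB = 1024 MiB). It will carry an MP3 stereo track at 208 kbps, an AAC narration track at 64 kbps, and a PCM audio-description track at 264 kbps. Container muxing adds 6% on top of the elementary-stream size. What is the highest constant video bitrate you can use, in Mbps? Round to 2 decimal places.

Budget: 1.5 GiB = 12884.9 Mb.
Stream payload after overhead: 12884.9 / 1.06 = 12155.6 Mb.
Total bitrate budget: 12155.6 Mb / 840 s = 14.471 Mbps.
Audio total: 208 + 64 + 264 = 536 kbps = 0.536 Mbps.
Video: 14.471 − 0.536 = 13.935 Mbps.

13.93 Mbps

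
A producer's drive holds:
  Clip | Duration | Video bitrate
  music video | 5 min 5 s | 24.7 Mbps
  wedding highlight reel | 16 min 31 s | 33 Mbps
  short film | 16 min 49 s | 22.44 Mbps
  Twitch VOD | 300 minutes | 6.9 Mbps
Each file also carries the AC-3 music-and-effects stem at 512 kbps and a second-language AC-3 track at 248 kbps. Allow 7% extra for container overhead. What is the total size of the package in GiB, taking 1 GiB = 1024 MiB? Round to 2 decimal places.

25.23 GiB

Audio total: 512 + 248 = 760 kbps = 0.760 Mbps.
music video: 25.460 Mbps × 305 s × 1.07 = 8308.9 Mb
wedding highlight reel: 33.760 Mbps × 991 s × 1.07 = 35798.1 Mb
short film: 23.200 Mbps × 1009 s × 1.07 = 25047.4 Mb
Twitch VOD: 7.660 Mbps × 18000 s × 1.07 = 147531.6 Mb
Total: 216686.0 Mb = 27085.7 MB.
= 25.23 GiB.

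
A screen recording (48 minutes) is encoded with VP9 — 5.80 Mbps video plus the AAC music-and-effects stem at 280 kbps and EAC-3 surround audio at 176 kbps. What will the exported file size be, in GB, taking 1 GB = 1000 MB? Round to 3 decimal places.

2.252 GB

48 min = 2880 s
Audio total: 280 + 176 = 456 kbps = 0.456 Mbps.
Total bitrate: 5.80 + 0.456 = 6.256 Mbps.
Stream data: 6.256 Mbps × 2880 s = 18017.3 Mb.
18,017 Mb ÷ 8 = 2,252 MB → 2.252 GB.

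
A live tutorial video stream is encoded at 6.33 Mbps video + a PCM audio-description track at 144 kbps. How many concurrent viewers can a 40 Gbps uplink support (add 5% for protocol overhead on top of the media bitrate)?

5884

Audio: 144 kbps = 0.144 Mbps.
Per-viewer media rate: 6.474 Mbps.
On the wire with 5% overhead: 6.798 Mbps.
40 Gbps = 40,000 Mbps; 40,000 / 6.798 = 5884.34 → 5884 viewers.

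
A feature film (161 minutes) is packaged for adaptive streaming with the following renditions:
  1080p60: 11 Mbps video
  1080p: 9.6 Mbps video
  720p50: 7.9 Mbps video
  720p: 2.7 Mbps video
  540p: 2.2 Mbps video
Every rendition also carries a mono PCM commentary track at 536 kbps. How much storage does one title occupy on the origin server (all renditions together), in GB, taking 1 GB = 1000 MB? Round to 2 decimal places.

161 min = 9660 s
Audio: 536 kbps = 0.536 Mbps.
Sum of rendition bitrates: (11+0.536) + (9.6+0.536) + (7.9+0.536) + (2.7+0.536) + (2.2+0.536) = 36.080 Mbps.
× 9660 s = 348,533 Mb = 43,567 MB = 43.57 GB.

43.57 GB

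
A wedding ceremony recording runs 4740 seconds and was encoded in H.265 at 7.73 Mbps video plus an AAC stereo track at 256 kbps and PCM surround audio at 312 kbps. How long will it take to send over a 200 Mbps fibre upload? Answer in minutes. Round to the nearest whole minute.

Audio total: 256 + 312 = 568 kbps = 0.568 Mbps.
Total bitrate: 8.298 Mbps.
File: 8.298 Mbps × 4740 s = 39332.5 Mb.
At 200 Mbps: 39332.5 / 200 = 196.7 s ≈ 3.28 minutes.

3 minutes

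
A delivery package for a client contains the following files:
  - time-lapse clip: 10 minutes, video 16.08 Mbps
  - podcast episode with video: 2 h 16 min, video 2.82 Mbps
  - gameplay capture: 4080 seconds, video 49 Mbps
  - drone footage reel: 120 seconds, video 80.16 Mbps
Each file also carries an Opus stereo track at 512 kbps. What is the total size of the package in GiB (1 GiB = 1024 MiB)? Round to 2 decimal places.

28.97 GiB

Audio: 512 kbps = 0.512 Mbps.
time-lapse clip: 16.592 Mbps × 600 s = 9955.2 Mb
podcast episode with video: 3.332 Mbps × 8160 s = 27189.1 Mb
gameplay capture: 49.512 Mbps × 4080 s = 202009.0 Mb
drone footage reel: 80.672 Mbps × 120 s = 9680.6 Mb
Total: 248833.9 Mb = 31104.2 MB.
= 28.97 GiB.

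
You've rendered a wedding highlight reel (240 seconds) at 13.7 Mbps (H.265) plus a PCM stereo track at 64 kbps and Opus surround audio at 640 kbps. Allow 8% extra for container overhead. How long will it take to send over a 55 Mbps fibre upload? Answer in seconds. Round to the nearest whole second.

68 seconds

Audio total: 64 + 640 = 704 kbps = 0.704 Mbps.
Total bitrate: 14.404 Mbps.
File: 14.404 Mbps × 240 s = 3457.0 Mb.
With 8% container overhead: ×1.08. → 3733.5 Mb.
At 55 Mbps: 3733.5 / 55 = 67.9 s ≈ 67.9 seconds.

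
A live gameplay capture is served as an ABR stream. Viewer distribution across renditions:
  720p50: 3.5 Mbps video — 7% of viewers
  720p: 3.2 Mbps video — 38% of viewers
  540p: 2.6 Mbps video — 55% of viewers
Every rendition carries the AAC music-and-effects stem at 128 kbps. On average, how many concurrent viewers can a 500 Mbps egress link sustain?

165

Audio: 128 kbps = 0.128 Mbps.
Average per-viewer bitrate: 0.07×3.628 + 0.38×3.328 + 0.55×2.728 = 3.019 Mbps.
500 Mbps = 500.0 Mbps; 500.0 / 3.019 = 165.62 → 165.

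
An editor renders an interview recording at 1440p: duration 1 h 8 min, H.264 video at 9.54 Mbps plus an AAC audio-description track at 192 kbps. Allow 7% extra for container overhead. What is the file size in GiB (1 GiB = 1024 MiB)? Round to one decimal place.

4.9 GiB

1 h 8 min = 68 min = 4080 s
Audio: 192 kbps = 0.192 Mbps.
Total bitrate: 9.54 + 0.192 = 9.732 Mbps.
Stream data: 9.732 Mbps × 4080 s = 39706.6 Mb.
With 7% container overhead: ×1.07.
42,486 Mb = 5,310,752,400 bytes ÷ 1,073,741,824 = 4.946 GiB.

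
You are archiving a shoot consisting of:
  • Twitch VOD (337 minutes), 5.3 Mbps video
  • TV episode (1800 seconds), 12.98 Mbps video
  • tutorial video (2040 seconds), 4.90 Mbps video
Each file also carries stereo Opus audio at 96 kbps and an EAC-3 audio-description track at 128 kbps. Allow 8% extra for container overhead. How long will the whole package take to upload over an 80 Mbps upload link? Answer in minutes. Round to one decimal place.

Audio total: 96 + 128 = 224 kbps = 0.224 Mbps.
Twitch VOD: 5.524 Mbps × 20220 s × 1.08 = 120630.9 Mb
TV episode: 13.204 Mbps × 1800 s × 1.08 = 25668.6 Mb
tutorial video: 5.124 Mbps × 2040 s × 1.08 = 11289.2 Mb
Total: 157588.7 Mb = 19698.6 MB.
At 80 Mbps: 157588.7 / 80 = 1970 s ≈ 32.8 minutes.

32.8 minutes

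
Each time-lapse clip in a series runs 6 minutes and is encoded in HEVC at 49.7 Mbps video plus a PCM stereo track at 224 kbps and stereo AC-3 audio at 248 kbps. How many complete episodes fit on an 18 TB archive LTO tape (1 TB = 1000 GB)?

6 min = 360 s
Audio total: 224 + 248 = 472 kbps = 0.472 Mbps.
Total bitrate: 50.172 Mbps.
Per item: 50.172 Mbps × 360 s = 18,062 Mb = 2,258 MB.
Capacity: 18 TB = 144,000,000 Mb; 7972.57 items → 7972 complete.

7972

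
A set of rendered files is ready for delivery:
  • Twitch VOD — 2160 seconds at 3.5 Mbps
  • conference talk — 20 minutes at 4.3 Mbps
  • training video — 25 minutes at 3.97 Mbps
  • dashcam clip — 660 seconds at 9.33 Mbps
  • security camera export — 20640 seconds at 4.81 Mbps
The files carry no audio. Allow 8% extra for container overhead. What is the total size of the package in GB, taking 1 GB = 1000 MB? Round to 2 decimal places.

Twitch VOD: 3.500 Mbps × 2160 s × 1.08 = 8164.8 Mb
conference talk: 4.300 Mbps × 1200 s × 1.08 = 5572.8 Mb
training video: 3.970 Mbps × 1500 s × 1.08 = 6431.4 Mb
dashcam clip: 9.330 Mbps × 660 s × 1.08 = 6650.4 Mb
security camera export: 4.810 Mbps × 20640 s × 1.08 = 107220.7 Mb
Total: 134040.1 Mb = 16755.0 MB.
= 16.76 GB.

16.76 GB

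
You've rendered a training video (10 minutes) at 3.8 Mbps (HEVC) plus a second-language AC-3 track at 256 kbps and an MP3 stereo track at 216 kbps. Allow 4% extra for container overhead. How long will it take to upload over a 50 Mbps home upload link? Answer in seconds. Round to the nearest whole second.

53 seconds

10 min = 600 s
Audio total: 256 + 216 = 472 kbps = 0.472 Mbps.
Total bitrate: 4.272 Mbps.
File: 4.272 Mbps × 600 s = 2563.2 Mb.
With 4% container overhead: ×1.04. → 2665.7 Mb.
At 50 Mbps: 2665.7 / 50 = 53.3 s ≈ 53.3 seconds.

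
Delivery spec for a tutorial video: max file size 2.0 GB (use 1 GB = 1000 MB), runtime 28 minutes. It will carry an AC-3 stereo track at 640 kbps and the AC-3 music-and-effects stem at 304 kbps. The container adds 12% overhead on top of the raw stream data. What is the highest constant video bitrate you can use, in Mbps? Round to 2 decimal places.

Budget: 2.0 GB = 16000.0 Mb.
Stream payload after overhead: 16000.0 / 1.12 = 14285.7 Mb.
28 min = 1680 s
Total bitrate budget: 14285.7 Mb / 1680 s = 8.503 Mbps.
Audio total: 640 + 304 = 944 kbps = 0.944 Mbps.
Video: 8.503 − 0.944 = 7.559 Mbps.

7.56 Mbps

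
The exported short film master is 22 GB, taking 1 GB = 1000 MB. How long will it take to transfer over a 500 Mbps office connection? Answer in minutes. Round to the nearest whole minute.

6 minutes

File: 22 GB = 176000.0 Mb.
At 500 Mbps: 176000.0 / 500 = 352.0 s ≈ 5.87 minutes.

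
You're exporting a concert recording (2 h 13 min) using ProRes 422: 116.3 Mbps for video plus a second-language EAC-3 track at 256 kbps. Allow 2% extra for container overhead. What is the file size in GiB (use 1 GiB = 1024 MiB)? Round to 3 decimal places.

2 h 13 min = 133 min = 7980 s
Audio: 256 kbps = 0.256 Mbps.
Total bitrate: 116.3 + 0.256 = 116.556 Mbps.
Stream data: 116.556 Mbps × 7980 s = 930116.9 Mb.
With 2% container overhead: ×1.02.
948,719 Mb = 118,589,902,200 bytes ÷ 1,073,741,824 = 110.4 GiB.

110.445 GiB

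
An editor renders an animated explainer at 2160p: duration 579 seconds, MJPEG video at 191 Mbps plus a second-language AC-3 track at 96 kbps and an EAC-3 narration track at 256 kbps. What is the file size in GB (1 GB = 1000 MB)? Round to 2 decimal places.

Audio total: 96 + 256 = 352 kbps = 0.352 Mbps.
Total bitrate: 191 + 0.352 = 191.352 Mbps.
Stream data: 191.352 Mbps × 579 s = 110792.8 Mb.
110,793 Mb ÷ 8 = 13,849 MB → 13.85 GB.

13.85 GB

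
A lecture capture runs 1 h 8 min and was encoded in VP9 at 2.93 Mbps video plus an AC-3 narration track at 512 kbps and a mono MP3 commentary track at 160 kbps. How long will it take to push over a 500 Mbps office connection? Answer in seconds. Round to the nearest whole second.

1 h 8 min = 68 min = 4080 s
Audio total: 512 + 160 = 672 kbps = 0.672 Mbps.
Total bitrate: 3.602 Mbps.
File: 3.602 Mbps × 4080 s = 14696.2 Mb.
At 500 Mbps: 14696.2 / 500 = 29.4 s ≈ 29.4 seconds.

29 seconds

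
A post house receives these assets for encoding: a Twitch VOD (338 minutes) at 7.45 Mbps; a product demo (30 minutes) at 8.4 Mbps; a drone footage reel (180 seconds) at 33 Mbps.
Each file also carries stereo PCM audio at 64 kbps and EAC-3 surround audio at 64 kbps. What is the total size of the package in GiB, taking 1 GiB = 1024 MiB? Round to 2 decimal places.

Audio total: 64 + 64 = 128 kbps = 0.128 Mbps.
Twitch VOD: 7.578 Mbps × 20280 s = 153681.8 Mb
product demo: 8.528 Mbps × 1800 s = 15350.4 Mb
drone footage reel: 33.128 Mbps × 180 s = 5963.0 Mb
Total: 174995.3 Mb = 21874.4 MB.
= 20.37 GiB.

20.37 GiB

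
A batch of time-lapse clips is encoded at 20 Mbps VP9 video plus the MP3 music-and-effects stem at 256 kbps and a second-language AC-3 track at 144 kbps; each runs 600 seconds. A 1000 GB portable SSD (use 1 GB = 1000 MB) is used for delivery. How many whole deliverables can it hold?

653

Audio total: 256 + 144 = 400 kbps = 0.400 Mbps.
Total bitrate: 20.400 Mbps.
Per item: 20.400 Mbps × 600 s = 12,240 Mb = 1,530 MB.
Capacity: 1000 GB = 8,000,000 Mb; 653.59 items → 653 complete.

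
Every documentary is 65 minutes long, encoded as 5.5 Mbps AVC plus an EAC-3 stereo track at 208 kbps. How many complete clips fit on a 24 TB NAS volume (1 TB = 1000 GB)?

8624

65 min = 3900 s
Audio: 208 kbps = 0.208 Mbps.
Total bitrate: 5.708 Mbps.
Per item: 5.708 Mbps × 3900 s = 22,261 Mb = 2,783 MB.
Capacity: 24 TB = 192,000,000 Mb; 8624.87 items → 8624 complete.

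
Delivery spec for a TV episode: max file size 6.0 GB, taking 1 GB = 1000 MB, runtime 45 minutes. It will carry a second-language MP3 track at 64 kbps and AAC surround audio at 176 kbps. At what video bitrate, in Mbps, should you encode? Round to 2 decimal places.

17.54 Mbps

Budget: 6.0 GB = 48000.0 Mb.
45 min = 2700 s
Total bitrate budget: 48000.0 Mb / 2700 s = 17.778 Mbps.
Audio total: 64 + 176 = 240 kbps = 0.240 Mbps.
Video: 17.778 − 0.240 = 17.538 Mbps.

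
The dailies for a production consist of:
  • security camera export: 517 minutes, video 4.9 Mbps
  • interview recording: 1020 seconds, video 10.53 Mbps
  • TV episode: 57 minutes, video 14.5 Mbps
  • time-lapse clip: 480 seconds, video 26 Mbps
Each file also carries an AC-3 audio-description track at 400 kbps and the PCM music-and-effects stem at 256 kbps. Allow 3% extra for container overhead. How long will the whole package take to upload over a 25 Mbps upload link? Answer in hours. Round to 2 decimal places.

2.84 hours

Audio total: 400 + 256 = 656 kbps = 0.656 Mbps.
security camera export: 5.556 Mbps × 31020 s × 1.03 = 177517.5 Mb
interview recording: 11.186 Mbps × 1020 s × 1.03 = 11752.0 Mb
TV episode: 15.156 Mbps × 3420 s × 1.03 = 53388.5 Mb
time-lapse clip: 26.656 Mbps × 480 s × 1.03 = 13178.7 Mb
Total: 255836.8 Mb = 31979.6 MB.
At 25 Mbps: 255836.8 / 25 = 10233 s ≈ 2.84 hours.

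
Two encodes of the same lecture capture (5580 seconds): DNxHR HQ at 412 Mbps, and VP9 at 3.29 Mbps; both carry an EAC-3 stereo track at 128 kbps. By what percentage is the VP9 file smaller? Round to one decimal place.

Audio: 128 kbps = 0.128 Mbps.
DNxHR HQ: 412.128 Mbps × 5580 s = 2299674.2 Mb = 267.717 GiB.
VP9: 3.418 Mbps × 5580 s = 19072.4 Mb = 2.220 GiB.
Reduction: (1 − 2.220/267.717) × 100 = 99.17%.

99.2%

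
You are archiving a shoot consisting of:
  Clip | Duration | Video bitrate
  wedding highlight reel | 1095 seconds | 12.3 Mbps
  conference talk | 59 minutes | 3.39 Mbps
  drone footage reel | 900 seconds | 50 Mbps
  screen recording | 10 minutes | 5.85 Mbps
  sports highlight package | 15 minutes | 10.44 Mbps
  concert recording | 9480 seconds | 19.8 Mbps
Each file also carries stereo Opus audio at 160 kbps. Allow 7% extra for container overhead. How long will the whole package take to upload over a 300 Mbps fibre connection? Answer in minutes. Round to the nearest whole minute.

16 minutes

Audio: 160 kbps = 0.160 Mbps.
wedding highlight reel: 12.460 Mbps × 1095 s × 1.07 = 14598.8 Mb
conference talk: 3.550 Mbps × 3540 s × 1.07 = 13446.7 Mb
drone footage reel: 50.160 Mbps × 900 s × 1.07 = 48304.1 Mb
screen recording: 6.010 Mbps × 600 s × 1.07 = 3858.4 Mb
sports highlight package: 10.600 Mbps × 900 s × 1.07 = 10207.8 Mb
concert recording: 19.960 Mbps × 9480 s × 1.07 = 202466.3 Mb
Total: 292882.0 Mb = 36610.3 MB.
At 300 Mbps: 292882.0 / 300 = 976 s ≈ 16.3 minutes.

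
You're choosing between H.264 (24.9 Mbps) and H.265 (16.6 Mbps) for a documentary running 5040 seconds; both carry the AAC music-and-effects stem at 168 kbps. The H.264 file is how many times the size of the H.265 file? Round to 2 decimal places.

Audio: 168 kbps = 0.168 Mbps.
H.264: 25.068 Mbps × 5040 s = 126342.7 Mb = 15.793 GB.
H.265: 16.768 Mbps × 5040 s = 84510.7 Mb = 10.564 GB.
Ratio: 15.793 / 10.564 = 1.495.

1.49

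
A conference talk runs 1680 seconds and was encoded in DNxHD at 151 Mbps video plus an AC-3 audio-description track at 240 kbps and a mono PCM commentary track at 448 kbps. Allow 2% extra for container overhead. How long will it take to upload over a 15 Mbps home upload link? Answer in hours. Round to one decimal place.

4.8 hours

Audio total: 240 + 448 = 688 kbps = 0.688 Mbps.
Total bitrate: 151.688 Mbps.
File: 151.688 Mbps × 1680 s = 254835.8 Mb.
With 2% container overhead: ×1.02. → 259932.6 Mb.
At 15 Mbps: 259932.6 / 15 = 17328.8 s ≈ 4.81 hours.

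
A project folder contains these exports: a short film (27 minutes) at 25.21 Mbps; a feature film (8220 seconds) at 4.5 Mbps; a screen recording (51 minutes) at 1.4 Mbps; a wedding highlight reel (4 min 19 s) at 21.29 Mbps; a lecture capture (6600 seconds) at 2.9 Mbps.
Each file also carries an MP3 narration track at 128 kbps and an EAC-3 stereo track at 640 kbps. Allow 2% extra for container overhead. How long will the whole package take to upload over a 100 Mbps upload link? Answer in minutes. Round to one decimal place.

Audio total: 128 + 640 = 768 kbps = 0.768 Mbps.
short film: 25.978 Mbps × 1620 s × 1.02 = 42926.0 Mb
feature film: 5.268 Mbps × 8220 s × 1.02 = 44169.0 Mb
screen recording: 2.168 Mbps × 3060 s × 1.02 = 6766.8 Mb
wedding highlight reel: 22.058 Mbps × 259 s × 1.02 = 5827.3 Mb
lecture capture: 3.668 Mbps × 6600 s × 1.02 = 24693.0 Mb
Total: 124382.1 Mb = 15547.8 MB.
At 100 Mbps: 124382.1 / 100 = 1244 s ≈ 20.7 minutes.

20.7 minutes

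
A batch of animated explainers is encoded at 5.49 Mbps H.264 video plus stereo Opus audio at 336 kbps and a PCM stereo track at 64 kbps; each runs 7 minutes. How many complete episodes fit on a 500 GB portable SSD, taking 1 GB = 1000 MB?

7 min = 420 s
Audio total: 336 + 64 = 400 kbps = 0.400 Mbps.
Total bitrate: 5.890 Mbps.
Per item: 5.890 Mbps × 420 s = 2,474 Mb = 309.2 MB.
Capacity: 500 GB = 4,000,000 Mb; 1616.95 items → 1616 complete.

1616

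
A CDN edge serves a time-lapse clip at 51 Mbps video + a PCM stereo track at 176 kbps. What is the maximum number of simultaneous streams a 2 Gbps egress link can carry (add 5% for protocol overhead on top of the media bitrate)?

Audio: 176 kbps = 0.176 Mbps.
Per-viewer media rate: 51.176 Mbps.
On the wire with 5% overhead: 53.735 Mbps.
2 Gbps = 2,000 Mbps; 2,000 / 53.735 = 37.22 → 37 viewers.

37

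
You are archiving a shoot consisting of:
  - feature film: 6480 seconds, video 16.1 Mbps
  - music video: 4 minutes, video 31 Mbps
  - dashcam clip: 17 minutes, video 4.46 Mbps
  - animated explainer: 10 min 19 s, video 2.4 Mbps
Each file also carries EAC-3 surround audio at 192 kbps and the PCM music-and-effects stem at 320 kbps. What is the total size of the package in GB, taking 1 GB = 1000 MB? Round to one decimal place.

Audio total: 192 + 320 = 512 kbps = 0.512 Mbps.
feature film: 16.612 Mbps × 6480 s = 107645.8 Mb
music video: 31.512 Mbps × 240 s = 7562.9 Mb
dashcam clip: 4.972 Mbps × 1020 s = 5071.4 Mb
animated explainer: 2.912 Mbps × 619 s = 1802.5 Mb
Total: 122082.6 Mb = 15260.3 MB.
= 15.26 GB.

15.3 GB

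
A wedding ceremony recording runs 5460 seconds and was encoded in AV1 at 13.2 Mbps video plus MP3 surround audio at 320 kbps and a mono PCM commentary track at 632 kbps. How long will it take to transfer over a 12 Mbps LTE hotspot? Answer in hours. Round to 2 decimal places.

Audio total: 320 + 632 = 952 kbps = 0.952 Mbps.
Total bitrate: 14.152 Mbps.
File: 14.152 Mbps × 5460 s = 77269.9 Mb.
At 12 Mbps: 77269.9 / 12 = 6439.2 s ≈ 1.79 hours.

1.79 hours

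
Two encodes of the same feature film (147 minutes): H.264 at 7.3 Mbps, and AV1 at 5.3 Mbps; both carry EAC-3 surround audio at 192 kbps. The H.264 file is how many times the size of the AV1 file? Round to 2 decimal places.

1.36

147 min = 8820 s
Audio: 192 kbps = 0.192 Mbps.
H.264: 7.492 Mbps × 8820 s = 66079.4 Mb = 7.693 GiB.
AV1: 5.492 Mbps × 8820 s = 48439.4 Mb = 5.639 GiB.
Ratio: 7.693 / 5.639 = 1.364.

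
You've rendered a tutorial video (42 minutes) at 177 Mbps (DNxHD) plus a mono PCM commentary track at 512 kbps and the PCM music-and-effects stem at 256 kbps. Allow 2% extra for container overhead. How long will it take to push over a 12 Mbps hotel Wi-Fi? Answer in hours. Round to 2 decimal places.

42 min = 2520 s
Audio total: 512 + 256 = 768 kbps = 0.768 Mbps.
Total bitrate: 177.768 Mbps.
File: 177.768 Mbps × 2520 s = 447975.4 Mb.
With 2% container overhead: ×1.02. → 456934.9 Mb.
At 12 Mbps: 456934.9 / 12 = 38077.9 s ≈ 10.6 hours.

10.58 hours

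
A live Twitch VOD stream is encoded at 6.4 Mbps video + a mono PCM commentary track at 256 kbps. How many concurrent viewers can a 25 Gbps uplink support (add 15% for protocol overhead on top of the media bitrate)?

Audio: 256 kbps = 0.256 Mbps.
Per-viewer media rate: 6.656 Mbps.
On the wire with 15% overhead: 7.654 Mbps.
25 Gbps = 25,000 Mbps; 25,000 / 7.654 = 3266.10 → 3266 viewers.

3266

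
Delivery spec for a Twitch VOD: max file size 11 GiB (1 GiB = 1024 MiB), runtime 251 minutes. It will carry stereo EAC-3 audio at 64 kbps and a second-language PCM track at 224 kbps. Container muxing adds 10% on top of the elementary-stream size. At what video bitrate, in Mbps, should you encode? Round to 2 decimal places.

5.42 Mbps

Budget: 11 GiB = 94489.3 Mb.
Stream payload after overhead: 94489.3 / 1.10 = 85899.3 Mb.
251 min = 15060 s
Total bitrate budget: 85899.3 Mb / 15060 s = 5.704 Mbps.
Audio total: 64 + 224 = 288 kbps = 0.288 Mbps.
Video: 5.704 − 0.288 = 5.416 Mbps.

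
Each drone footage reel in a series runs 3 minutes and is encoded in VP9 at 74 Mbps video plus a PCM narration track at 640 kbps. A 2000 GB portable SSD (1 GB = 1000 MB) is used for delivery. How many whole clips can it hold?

1190

3 min = 180 s
Audio: 640 kbps = 0.640 Mbps.
Total bitrate: 74.640 Mbps.
Per item: 74.640 Mbps × 180 s = 13,435 Mb = 1,679 MB.
Capacity: 2000 GB = 16,000,000 Mb; 1190.90 items → 1190 complete.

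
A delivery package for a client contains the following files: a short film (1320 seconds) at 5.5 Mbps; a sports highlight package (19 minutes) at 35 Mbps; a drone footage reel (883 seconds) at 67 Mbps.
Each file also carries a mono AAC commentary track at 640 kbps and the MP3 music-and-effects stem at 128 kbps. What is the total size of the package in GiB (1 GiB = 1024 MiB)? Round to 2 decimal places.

Audio total: 640 + 128 = 768 kbps = 0.768 Mbps.
short film: 6.268 Mbps × 1320 s = 8273.8 Mb
sports highlight package: 35.768 Mbps × 1140 s = 40775.5 Mb
drone footage reel: 67.768 Mbps × 883 s = 59839.1 Mb
Total: 108888.4 Mb = 13611.1 MB.
= 12.68 GiB.

12.68 GiB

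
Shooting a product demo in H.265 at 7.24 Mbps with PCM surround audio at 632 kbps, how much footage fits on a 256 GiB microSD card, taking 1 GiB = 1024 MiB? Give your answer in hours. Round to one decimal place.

Audio: 632 kbps = 0.632 Mbps.
Total bitrate: 7.24 + 0.632 = 7.872 Mbps.
Capacity: 256 GiB = 2,199,023 Mb.
Recording time: 2,199,023 / 7.872 = 279,347 s ≈ 77.6 hours.

77.6 hours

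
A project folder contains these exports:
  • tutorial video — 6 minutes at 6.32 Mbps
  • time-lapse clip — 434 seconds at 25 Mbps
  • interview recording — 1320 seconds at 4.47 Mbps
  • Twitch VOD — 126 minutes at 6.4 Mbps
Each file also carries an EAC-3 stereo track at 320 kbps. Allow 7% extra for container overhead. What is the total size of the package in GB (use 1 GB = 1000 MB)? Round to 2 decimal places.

Audio: 320 kbps = 0.320 Mbps.
tutorial video: 6.640 Mbps × 360 s × 1.07 = 2557.7 Mb
time-lapse clip: 25.320 Mbps × 434 s × 1.07 = 11758.1 Mb
interview recording: 4.790 Mbps × 1320 s × 1.07 = 6765.4 Mb
Twitch VOD: 6.720 Mbps × 7560 s × 1.07 = 54359.4 Mb
Total: 75440.6 Mb = 9430.1 MB.
= 9.430 GB.

9.43 GB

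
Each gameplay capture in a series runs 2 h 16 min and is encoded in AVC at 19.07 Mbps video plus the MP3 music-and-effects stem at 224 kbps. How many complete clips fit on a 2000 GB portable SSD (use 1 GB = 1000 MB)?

101

2 h 16 min = 136 min = 8160 s
Audio: 224 kbps = 0.224 Mbps.
Total bitrate: 19.294 Mbps.
Per item: 19.294 Mbps × 8160 s = 157,439 Mb = 19,680 MB.
Capacity: 2000 GB = 16,000,000 Mb; 101.63 items → 101 complete.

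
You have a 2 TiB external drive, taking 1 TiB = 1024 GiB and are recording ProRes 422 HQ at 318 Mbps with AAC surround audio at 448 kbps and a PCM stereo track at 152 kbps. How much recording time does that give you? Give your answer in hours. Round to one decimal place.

Audio total: 448 + 152 = 600 kbps = 0.600 Mbps.
Total bitrate: 318 + 0.600 = 318.600 Mbps.
Capacity: 2 TiB = 17,592,186 Mb.
Recording time: 17,592,186 / 318.600 = 55,217 s ≈ 15.3 hours.

15.3 hours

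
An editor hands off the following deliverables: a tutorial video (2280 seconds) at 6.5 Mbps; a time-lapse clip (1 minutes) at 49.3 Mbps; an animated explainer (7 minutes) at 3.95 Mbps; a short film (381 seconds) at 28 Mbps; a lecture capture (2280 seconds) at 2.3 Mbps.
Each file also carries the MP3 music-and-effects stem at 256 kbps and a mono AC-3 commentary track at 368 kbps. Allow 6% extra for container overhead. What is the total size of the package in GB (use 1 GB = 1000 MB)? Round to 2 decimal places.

Audio total: 256 + 368 = 624 kbps = 0.624 Mbps.
tutorial video: 7.124 Mbps × 2280 s × 1.06 = 17217.3 Mb
time-lapse clip: 49.924 Mbps × 60 s × 1.06 = 3175.2 Mb
animated explainer: 4.574 Mbps × 420 s × 1.06 = 2036.3 Mb
short film: 28.624 Mbps × 381 s × 1.06 = 11560.1 Mb
lecture capture: 2.924 Mbps × 2280 s × 1.06 = 7066.7 Mb
Total: 41055.6 Mb = 5132.0 MB.
= 5.132 GB.

5.13 GB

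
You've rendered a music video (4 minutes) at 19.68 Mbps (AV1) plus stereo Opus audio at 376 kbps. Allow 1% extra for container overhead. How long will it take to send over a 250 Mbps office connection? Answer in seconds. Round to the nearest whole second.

4 min = 240 s
Audio: 376 kbps = 0.376 Mbps.
Total bitrate: 20.056 Mbps.
File: 20.056 Mbps × 240 s = 4813.4 Mb.
With 1% container overhead: ×1.01. → 4861.6 Mb.
At 250 Mbps: 4861.6 / 250 = 19.4 s ≈ 19.4 seconds.

19 seconds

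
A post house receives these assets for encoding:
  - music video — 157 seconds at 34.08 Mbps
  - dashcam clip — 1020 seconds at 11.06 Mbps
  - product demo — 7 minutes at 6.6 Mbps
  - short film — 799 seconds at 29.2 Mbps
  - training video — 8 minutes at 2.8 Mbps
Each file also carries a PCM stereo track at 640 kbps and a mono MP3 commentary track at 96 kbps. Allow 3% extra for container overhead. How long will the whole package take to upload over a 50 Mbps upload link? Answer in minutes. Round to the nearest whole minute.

16 minutes

Audio total: 640 + 96 = 736 kbps = 0.736 Mbps.
music video: 34.816 Mbps × 157 s × 1.03 = 5630.1 Mb
dashcam clip: 11.796 Mbps × 1020 s × 1.03 = 12392.9 Mb
product demo: 7.336 Mbps × 420 s × 1.03 = 3173.6 Mb
short film: 29.936 Mbps × 799 s × 1.03 = 24636.4 Mb
training video: 3.536 Mbps × 480 s × 1.03 = 1748.2 Mb
Total: 47581.2 Mb = 5947.6 MB.
At 50 Mbps: 47581.2 / 50 = 952 s ≈ 15.9 minutes.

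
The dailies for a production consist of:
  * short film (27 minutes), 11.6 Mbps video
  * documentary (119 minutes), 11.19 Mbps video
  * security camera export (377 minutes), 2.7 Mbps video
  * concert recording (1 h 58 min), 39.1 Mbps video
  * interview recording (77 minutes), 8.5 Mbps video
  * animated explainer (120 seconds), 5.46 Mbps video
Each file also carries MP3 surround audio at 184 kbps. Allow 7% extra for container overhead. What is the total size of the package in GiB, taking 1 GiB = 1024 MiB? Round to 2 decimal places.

60.35 GiB

Audio: 184 kbps = 0.184 Mbps.
short film: 11.784 Mbps × 1620 s × 1.07 = 20426.4 Mb
documentary: 11.374 Mbps × 7140 s × 1.07 = 86895.1 Mb
security camera export: 2.884 Mbps × 22620 s × 1.07 = 69802.6 Mb
concert recording: 39.284 Mbps × 7080 s × 1.07 = 297599.9 Mb
interview recording: 8.684 Mbps × 4620 s × 1.07 = 42928.5 Mb
animated explainer: 5.644 Mbps × 120 s × 1.07 = 724.7 Mb
Total: 518377.1 Mb = 64797.1 MB.
= 60.35 GiB.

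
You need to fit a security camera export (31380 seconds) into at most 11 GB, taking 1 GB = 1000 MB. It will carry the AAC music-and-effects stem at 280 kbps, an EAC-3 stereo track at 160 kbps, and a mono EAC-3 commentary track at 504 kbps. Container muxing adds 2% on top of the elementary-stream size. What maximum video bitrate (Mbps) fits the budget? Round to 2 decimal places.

1.81 Mbps

Budget: 11 GB = 88000.0 Mb.
Stream payload after overhead: 88000.0 / 1.02 = 86274.5 Mb.
Total bitrate budget: 86274.5 Mb / 31380 s = 2.749 Mbps.
Audio total: 280 + 160 + 504 = 944 kbps = 0.944 Mbps.
Video: 2.749 − 0.944 = 1.805 Mbps.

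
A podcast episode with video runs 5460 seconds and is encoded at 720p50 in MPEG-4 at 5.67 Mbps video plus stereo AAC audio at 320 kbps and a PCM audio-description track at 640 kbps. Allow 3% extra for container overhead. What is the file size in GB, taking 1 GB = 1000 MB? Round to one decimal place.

Audio total: 320 + 640 = 960 kbps = 0.960 Mbps.
Total bitrate: 5.67 + 0.960 = 6.630 Mbps.
Stream data: 6.630 Mbps × 5460 s = 36199.8 Mb.
With 3% container overhead: ×1.03.
37,286 Mb ÷ 8 = 4,661 MB → 4.661 GB.

4.7 GB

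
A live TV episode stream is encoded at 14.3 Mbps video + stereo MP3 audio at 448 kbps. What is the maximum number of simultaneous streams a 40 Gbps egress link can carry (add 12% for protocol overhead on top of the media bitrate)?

2421

Audio: 448 kbps = 0.448 Mbps.
Per-viewer media rate: 14.748 Mbps.
On the wire with 12% overhead: 16.518 Mbps.
40 Gbps = 40,000 Mbps; 40,000 / 16.518 = 2421.64 → 2421 viewers.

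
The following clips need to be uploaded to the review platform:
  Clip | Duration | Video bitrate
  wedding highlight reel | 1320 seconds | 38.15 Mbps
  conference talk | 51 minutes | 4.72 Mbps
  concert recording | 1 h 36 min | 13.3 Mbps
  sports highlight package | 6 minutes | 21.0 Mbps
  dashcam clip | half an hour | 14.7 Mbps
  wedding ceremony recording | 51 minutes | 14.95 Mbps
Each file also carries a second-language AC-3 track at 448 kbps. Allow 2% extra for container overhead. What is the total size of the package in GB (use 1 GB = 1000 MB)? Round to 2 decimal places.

29.08 GB

Audio: 448 kbps = 0.448 Mbps.
wedding highlight reel: 38.598 Mbps × 1320 s × 1.02 = 51968.3 Mb
conference talk: 5.168 Mbps × 3060 s × 1.02 = 16130.4 Mb
concert recording: 13.748 Mbps × 5760 s × 1.02 = 80772.2 Mb
sports highlight package: 21.448 Mbps × 360 s × 1.02 = 7875.7 Mb
dashcam clip: 15.148 Mbps × 1800 s × 1.02 = 27811.7 Mb
wedding ceremony recording: 15.398 Mbps × 3060 s × 1.02 = 48060.2 Mb
Total: 232618.6 Mb = 29077.3 MB.
= 29.08 GB.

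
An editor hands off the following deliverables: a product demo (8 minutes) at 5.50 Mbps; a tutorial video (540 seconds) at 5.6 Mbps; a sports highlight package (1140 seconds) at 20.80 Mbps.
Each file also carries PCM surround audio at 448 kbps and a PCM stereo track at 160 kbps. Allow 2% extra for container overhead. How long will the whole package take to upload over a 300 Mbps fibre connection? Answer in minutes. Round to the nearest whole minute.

Audio total: 448 + 160 = 608 kbps = 0.608 Mbps.
product demo: 6.108 Mbps × 480 s × 1.02 = 2990.5 Mb
tutorial video: 6.208 Mbps × 540 s × 1.02 = 3419.4 Mb
sports highlight package: 21.408 Mbps × 1140 s × 1.02 = 24893.2 Mb
Total: 31303.1 Mb = 3912.9 MB.
At 300 Mbps: 31303.1 / 300 = 104 s ≈ 1.74 minutes.

2 minutes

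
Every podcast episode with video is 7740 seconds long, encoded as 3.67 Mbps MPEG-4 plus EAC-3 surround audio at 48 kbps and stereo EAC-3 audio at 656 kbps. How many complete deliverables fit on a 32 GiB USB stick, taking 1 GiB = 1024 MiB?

Audio total: 48 + 656 = 704 kbps = 0.704 Mbps.
Total bitrate: 4.374 Mbps.
Per item: 4.374 Mbps × 7740 s = 33,855 Mb = 4,232 MB.
Capacity: 32 GiB = 274,878 Mb; 8.12 items → 8 complete.

8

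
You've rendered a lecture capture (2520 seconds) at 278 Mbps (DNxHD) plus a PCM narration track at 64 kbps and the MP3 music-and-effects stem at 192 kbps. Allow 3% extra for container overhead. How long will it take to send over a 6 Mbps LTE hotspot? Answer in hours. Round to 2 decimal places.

Audio total: 64 + 192 = 256 kbps = 0.256 Mbps.
Total bitrate: 278.256 Mbps.
File: 278.256 Mbps × 2520 s = 701205.1 Mb.
With 3% container overhead: ×1.03. → 722241.3 Mb.
At 6 Mbps: 722241.3 / 6 = 120373.5 s ≈ 33.4 hours.

33.44 hours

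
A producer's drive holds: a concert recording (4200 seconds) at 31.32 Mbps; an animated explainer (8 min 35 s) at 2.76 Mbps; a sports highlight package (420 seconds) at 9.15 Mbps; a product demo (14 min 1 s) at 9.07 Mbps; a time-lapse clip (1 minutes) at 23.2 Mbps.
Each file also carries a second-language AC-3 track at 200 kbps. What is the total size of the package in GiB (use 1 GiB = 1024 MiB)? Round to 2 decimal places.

Audio: 200 kbps = 0.200 Mbps.
concert recording: 31.520 Mbps × 4200 s = 132384.0 Mb
animated explainer: 2.960 Mbps × 515 s = 1524.4 Mb
sports highlight package: 9.350 Mbps × 420 s = 3927.0 Mb
product demo: 9.270 Mbps × 841 s = 7796.1 Mb
time-lapse clip: 23.400 Mbps × 60 s = 1404.0 Mb
Total: 147035.5 Mb = 18379.4 MB.
= 17.12 GiB.

17.12 GiB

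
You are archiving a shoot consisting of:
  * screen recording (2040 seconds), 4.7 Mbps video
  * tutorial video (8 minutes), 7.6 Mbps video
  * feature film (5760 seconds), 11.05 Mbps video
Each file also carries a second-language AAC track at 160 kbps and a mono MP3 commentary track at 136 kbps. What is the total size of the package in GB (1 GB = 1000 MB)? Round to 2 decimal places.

9.92 GB

Audio total: 160 + 136 = 296 kbps = 0.296 Mbps.
screen recording: 4.996 Mbps × 2040 s = 10191.8 Mb
tutorial video: 7.896 Mbps × 480 s = 3790.1 Mb
feature film: 11.346 Mbps × 5760 s = 65353.0 Mb
Total: 79334.9 Mb = 9916.9 MB.
= 9.917 GB.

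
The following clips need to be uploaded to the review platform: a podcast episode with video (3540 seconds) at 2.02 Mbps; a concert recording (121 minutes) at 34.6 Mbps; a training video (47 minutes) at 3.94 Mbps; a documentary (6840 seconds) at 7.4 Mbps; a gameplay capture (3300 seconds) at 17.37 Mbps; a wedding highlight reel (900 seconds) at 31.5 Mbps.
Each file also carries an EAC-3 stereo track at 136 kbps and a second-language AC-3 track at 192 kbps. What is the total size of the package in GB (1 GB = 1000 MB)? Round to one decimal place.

Audio total: 136 + 192 = 328 kbps = 0.328 Mbps.
podcast episode with video: 2.348 Mbps × 3540 s = 8311.9 Mb
concert recording: 34.928 Mbps × 7260 s = 253577.3 Mb
training video: 4.268 Mbps × 2820 s = 12035.8 Mb
documentary: 7.728 Mbps × 6840 s = 52859.5 Mb
gameplay capture: 17.698 Mbps × 3300 s = 58403.4 Mb
wedding highlight reel: 31.828 Mbps × 900 s = 28645.2 Mb
Total: 413833.1 Mb = 51729.1 MB.
= 51.73 GB.

51.7 GB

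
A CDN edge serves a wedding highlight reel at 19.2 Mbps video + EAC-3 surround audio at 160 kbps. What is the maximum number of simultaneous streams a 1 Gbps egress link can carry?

51

Audio: 160 kbps = 0.160 Mbps.
Per-viewer media rate: 19.360 Mbps.
1 Gbps = 1,000 Mbps; 1,000 / 19.360 = 51.65 → 51 viewers.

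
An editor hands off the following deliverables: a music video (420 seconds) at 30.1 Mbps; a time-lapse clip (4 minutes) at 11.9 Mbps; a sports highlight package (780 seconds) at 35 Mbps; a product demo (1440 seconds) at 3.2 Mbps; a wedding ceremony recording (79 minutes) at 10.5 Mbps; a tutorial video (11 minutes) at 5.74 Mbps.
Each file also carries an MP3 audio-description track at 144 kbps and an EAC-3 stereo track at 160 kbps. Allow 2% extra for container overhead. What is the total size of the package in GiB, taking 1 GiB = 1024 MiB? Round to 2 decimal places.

12.29 GiB

Audio total: 144 + 160 = 304 kbps = 0.304 Mbps.
music video: 30.404 Mbps × 420 s × 1.02 = 13025.1 Mb
time-lapse clip: 12.204 Mbps × 240 s × 1.02 = 2987.5 Mb
sports highlight package: 35.304 Mbps × 780 s × 1.02 = 28087.9 Mb
product demo: 3.504 Mbps × 1440 s × 1.02 = 5146.7 Mb
wedding ceremony recording: 10.804 Mbps × 4740 s × 1.02 = 52235.2 Mb
tutorial video: 6.044 Mbps × 660 s × 1.02 = 4068.8 Mb
Total: 105551.2 Mb = 13193.9 MB.
= 12.29 GiB.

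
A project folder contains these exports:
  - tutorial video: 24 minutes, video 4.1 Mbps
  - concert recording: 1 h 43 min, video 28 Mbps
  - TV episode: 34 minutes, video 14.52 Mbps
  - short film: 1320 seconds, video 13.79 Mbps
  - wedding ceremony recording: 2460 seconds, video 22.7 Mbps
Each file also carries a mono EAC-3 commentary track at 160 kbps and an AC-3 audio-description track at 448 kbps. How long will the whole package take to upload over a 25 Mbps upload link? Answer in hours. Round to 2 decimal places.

Audio total: 160 + 448 = 608 kbps = 0.608 Mbps.
tutorial video: 4.708 Mbps × 1440 s = 6779.5 Mb
concert recording: 28.608 Mbps × 6180 s = 176797.4 Mb
TV episode: 15.128 Mbps × 2040 s = 30861.1 Mb
short film: 14.398 Mbps × 1320 s = 19005.4 Mb
wedding ceremony recording: 23.308 Mbps × 2460 s = 57337.7 Mb
Total: 290781.1 Mb = 36347.6 MB.
At 25 Mbps: 290781.1 / 25 = 11631 s ≈ 3.23 hours.

3.23 hours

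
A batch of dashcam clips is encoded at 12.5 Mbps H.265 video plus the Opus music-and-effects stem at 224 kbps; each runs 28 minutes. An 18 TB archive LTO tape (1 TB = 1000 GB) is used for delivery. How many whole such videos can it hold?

6736

28 min = 1680 s
Audio: 224 kbps = 0.224 Mbps.
Total bitrate: 12.724 Mbps.
Per item: 12.724 Mbps × 1680 s = 21,376 Mb = 2,672 MB.
Capacity: 18 TB = 144,000,000 Mb; 6736.43 items → 6736 complete.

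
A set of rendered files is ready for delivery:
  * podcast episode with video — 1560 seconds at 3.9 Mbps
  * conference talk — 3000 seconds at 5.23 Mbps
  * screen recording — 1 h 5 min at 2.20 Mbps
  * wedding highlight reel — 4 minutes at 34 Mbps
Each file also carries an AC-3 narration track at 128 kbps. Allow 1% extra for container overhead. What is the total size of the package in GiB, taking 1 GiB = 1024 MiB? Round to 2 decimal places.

4.66 GiB

Audio: 128 kbps = 0.128 Mbps.
podcast episode with video: 4.028 Mbps × 1560 s × 1.01 = 6346.5 Mb
conference talk: 5.358 Mbps × 3000 s × 1.01 = 16234.7 Mb
screen recording: 2.328 Mbps × 3900 s × 1.01 = 9170.0 Mb
wedding highlight reel: 34.128 Mbps × 240 s × 1.01 = 8272.6 Mb
Total: 40023.9 Mb = 5003.0 MB.
= 4.659 GiB.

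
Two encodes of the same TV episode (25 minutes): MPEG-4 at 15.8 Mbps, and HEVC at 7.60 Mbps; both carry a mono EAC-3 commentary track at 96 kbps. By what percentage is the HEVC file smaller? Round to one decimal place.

25 min = 1500 s
Audio: 96 kbps = 0.096 Mbps.
MPEG-4: 15.896 Mbps × 1500 s = 23844.0 Mb = 2.981 GB.
HEVC: 7.696 Mbps × 1500 s = 11544.0 Mb = 1.443 GB.
Reduction: (1 − 1.443/2.981) × 100 = 51.59%.

51.6%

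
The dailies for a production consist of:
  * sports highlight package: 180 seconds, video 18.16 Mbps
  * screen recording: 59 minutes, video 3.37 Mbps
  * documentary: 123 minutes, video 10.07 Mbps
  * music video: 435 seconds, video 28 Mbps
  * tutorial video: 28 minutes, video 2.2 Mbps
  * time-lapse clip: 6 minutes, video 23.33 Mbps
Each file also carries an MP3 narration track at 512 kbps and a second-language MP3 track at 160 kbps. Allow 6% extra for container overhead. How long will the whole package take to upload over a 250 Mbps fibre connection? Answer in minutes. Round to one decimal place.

Audio total: 512 + 160 = 672 kbps = 0.672 Mbps.
sports highlight package: 18.832 Mbps × 180 s × 1.06 = 3593.1 Mb
screen recording: 4.042 Mbps × 3540 s × 1.06 = 15167.2 Mb
documentary: 10.742 Mbps × 7380 s × 1.06 = 84032.5 Mb
music video: 28.672 Mbps × 435 s × 1.06 = 13220.7 Mb
tutorial video: 2.872 Mbps × 1680 s × 1.06 = 5114.5 Mb
time-lapse clip: 24.002 Mbps × 360 s × 1.06 = 9159.2 Mb
Total: 130287.1 Mb = 16285.9 MB.
At 250 Mbps: 130287.1 / 250 = 521 s ≈ 8.69 minutes.

8.7 minutes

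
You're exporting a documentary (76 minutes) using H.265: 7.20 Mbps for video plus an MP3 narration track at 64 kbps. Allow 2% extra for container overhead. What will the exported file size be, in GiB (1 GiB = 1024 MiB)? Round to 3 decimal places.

3.933 GiB

76 min = 4560 s
Audio: 64 kbps = 0.064 Mbps.
Total bitrate: 7.20 + 0.064 = 7.264 Mbps.
Stream data: 7.264 Mbps × 4560 s = 33123.8 Mb.
With 2% container overhead: ×1.02.
33,786 Mb = 4,223,289,600 bytes ÷ 1,073,741,824 = 3.933 GiB.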